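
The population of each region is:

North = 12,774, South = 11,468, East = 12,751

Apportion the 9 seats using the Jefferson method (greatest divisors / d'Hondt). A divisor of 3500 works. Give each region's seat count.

North=3, South=3, East=3

With modified divisor 3500: modified quotas North 3.650, South 3.277, East 3.643.
Rounding down: North 3, South 3, East 3 (total 9).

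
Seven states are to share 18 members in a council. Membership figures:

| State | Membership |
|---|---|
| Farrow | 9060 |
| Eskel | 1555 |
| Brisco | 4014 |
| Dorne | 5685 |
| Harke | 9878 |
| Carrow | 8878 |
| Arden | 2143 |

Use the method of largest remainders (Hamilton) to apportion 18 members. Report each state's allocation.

Total 41213; standard divisor 41213/18 ≈ 2289.611.
Standard quotas: Farrow 3.9570, Eskel 0.6792, Brisco 1.7531, Dorne 2.4830, Harke 4.3143, Carrow 3.8775, Arden 0.9360.
Lower quotas: Farrow 3, Eskel 0, Brisco 1, Dorne 2, Harke 4, Carrow 3, Arden 0 (sum 13, leaving 5 seats).
Remainders in descending order: Farrow 0.9570, Arden 0.9360, Carrow 0.8775, Brisco 0.7531, Eskel 0.6792, Dorne 0.4830, Harke 0.3143.
Largest remainders: Farrow, Arden, Carrow, Brisco, Eskel receive the extra seats.

Farrow 4, Eskel 1, Brisco 2, Dorne 2, Harke 4, Carrow 4, Arden 1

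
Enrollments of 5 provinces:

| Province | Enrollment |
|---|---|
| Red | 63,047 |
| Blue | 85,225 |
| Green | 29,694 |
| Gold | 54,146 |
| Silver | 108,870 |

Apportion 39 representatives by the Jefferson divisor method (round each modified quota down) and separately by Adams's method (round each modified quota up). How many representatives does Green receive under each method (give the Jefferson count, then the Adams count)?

Jefferson: Red 7, Blue 10, Green 3, Gold 6, Silver 13.
Adams: Red 7, Blue 10, Green 4, Gold 6, Silver 12.
Green gets 3 under Jefferson and 4 under Adams.

3 and 4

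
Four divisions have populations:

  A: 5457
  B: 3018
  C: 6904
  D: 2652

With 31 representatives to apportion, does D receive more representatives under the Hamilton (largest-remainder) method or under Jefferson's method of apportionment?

Hamilton: A 9, B 5, C 12, D 5.
Jefferson: A 10, B 5, C 12, D 4.
D gets 5 under Hamilton and 4 under Jefferson.

Hamilton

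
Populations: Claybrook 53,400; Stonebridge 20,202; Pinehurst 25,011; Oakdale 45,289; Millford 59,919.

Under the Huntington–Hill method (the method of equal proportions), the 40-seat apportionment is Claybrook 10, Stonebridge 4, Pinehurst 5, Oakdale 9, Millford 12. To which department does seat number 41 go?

Claybrook

Priority for the next seat is population ÷ (√(s·(s+1))).
Priorities: Claybrook 5091.490, Stonebridge 4517.305, Pinehurst 4566.363, Oakdale 4773.880, Millford 4797.359.
Highest priority: Claybrook.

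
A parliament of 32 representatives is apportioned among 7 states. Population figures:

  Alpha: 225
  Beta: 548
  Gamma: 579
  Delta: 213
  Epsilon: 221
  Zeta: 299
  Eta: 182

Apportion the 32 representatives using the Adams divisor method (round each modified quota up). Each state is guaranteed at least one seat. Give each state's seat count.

Standard divisor 2267/32 ≈ 70.844; standard quotas: Alpha 3.176, Beta 7.735, Gamma 8.173, Delta 3.007, Epsilon 3.120, Zeta 4.221, Eta 2.569.
Rounding up gives 4, 8, 9, 4, 4, 5, 3 = 37 seats, so the divisor must be adjusted.
With modified divisor 77: modified quotas Alpha 2.922, Beta 7.117, Gamma 7.519, Delta 2.766, Epsilon 2.870, Zeta 3.883, Eta 2.364.
Rounding up: Alpha 3, Beta 8, Gamma 8, Delta 3, Epsilon 3, Zeta 4, Eta 3 (total 32).

Alpha: 3, Beta: 8, Gamma: 8, Delta: 3, Epsilon: 3, Zeta: 4, Eta: 3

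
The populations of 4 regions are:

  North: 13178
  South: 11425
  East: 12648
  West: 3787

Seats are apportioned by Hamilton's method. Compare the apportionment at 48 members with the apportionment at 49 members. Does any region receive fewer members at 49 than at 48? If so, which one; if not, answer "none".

At 48 seats: North 15, South 13, East 15, West 5.
At 49 seats: North 16, South 14, East 15, West 4.
West drops from 5 to 4.

West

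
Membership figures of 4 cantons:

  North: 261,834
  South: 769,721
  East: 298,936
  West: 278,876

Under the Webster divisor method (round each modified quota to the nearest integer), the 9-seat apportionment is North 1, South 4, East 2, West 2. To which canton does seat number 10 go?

Priority for the next seat is population ÷ (current seats + 0.5).
Priorities: North 174556.000, South 171049.111, East 119574.400, West 111550.400.
Highest priority: North.

North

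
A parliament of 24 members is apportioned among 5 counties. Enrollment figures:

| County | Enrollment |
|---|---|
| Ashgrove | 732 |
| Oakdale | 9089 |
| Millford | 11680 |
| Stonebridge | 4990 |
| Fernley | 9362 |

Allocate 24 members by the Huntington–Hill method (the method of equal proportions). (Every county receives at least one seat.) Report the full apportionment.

Ashgrove=1, Oakdale=6, Millford=8, Stonebridge=3, Fernley=6

With divisor 1503: modified quotas Ashgrove 0.487, Oakdale 6.047, Millford 7.771, Stonebridge 3.320, Fernley 6.229.
Geometric-mean thresholds: Ashgrove (min 1), Oakdale √(6·7)=6.481, Millford √(7·8)=7.483, Stonebridge √(3·4)=3.464, Fernley √(6·7)=6.481.
Each quota rounded against its threshold gives Ashgrove 1, Oakdale 6, Millford 8, Stonebridge 3, Fernley 6 (total 24).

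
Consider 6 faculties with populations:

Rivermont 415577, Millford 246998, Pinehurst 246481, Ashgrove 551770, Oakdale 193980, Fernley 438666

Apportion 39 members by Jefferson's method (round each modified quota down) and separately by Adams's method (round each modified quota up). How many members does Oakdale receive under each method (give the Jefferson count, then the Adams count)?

3 and 4

Jefferson: Rivermont 8, Millford 5, Pinehurst 4, Ashgrove 11, Oakdale 3, Fernley 8.
Adams: Rivermont 7, Millford 5, Pinehurst 5, Ashgrove 10, Oakdale 4, Fernley 8.
Oakdale gets 3 under Jefferson and 4 under Adams.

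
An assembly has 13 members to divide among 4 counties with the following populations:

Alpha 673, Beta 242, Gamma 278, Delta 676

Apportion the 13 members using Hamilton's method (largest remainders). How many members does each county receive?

Alpha 4, Beta 2, Gamma 2, Delta 5

Total 1869; standard divisor 1869/13 ≈ 143.769.
Standard quotas: Alpha 4.681, Beta 1.683, Gamma 1.934, Delta 4.702.
Lower quotas: Alpha 4, Beta 1, Gamma 1, Delta 4 (sum 10, leaving 3 seats).
Remainders in descending order: Gamma 0.934, Delta 0.702, Beta 0.683, Alpha 0.681.
Largest remainders: Gamma, Delta, Beta receive the extra seats.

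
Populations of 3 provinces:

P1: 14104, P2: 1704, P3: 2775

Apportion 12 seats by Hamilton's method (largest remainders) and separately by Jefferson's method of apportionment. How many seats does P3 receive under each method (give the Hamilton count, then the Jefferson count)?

2 and 1

Hamilton: P1 9, P2 1, P3 2.
Jefferson: P1 10, P2 1, P3 1.
P3 gets 2 under Hamilton and 1 under Jefferson.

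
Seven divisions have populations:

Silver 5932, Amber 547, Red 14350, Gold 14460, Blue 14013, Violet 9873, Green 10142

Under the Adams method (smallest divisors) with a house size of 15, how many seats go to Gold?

3

Standard divisor 69317/15 ≈ 4621.133; standard quotas: Silver 1.284, Amber 0.118, Red 3.105, Gold 3.129, Blue 3.032, Violet 2.136, Green 2.195.
Rounding up gives 2, 1, 4, 4, 4, 3, 3 = 21 seats, so the divisor must be adjusted.
With modified divisor 6500: modified quotas Silver 0.913, Amber 0.084, Red 2.208, Gold 2.225, Blue 2.156, Violet 1.519, Green 1.560.
Rounding up: Silver 1, Amber 1, Red 3, Gold 3, Blue 3, Violet 2, Green 2 (total 15).
Gold receives 3.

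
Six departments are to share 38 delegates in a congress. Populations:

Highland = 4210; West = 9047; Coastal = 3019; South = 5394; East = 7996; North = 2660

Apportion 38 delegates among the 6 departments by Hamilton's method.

Total 32326; standard divisor 32326/38 ≈ 850.684.
Standard quotas: Highland 4.9490, West 10.6350, Coastal 3.5489, South 6.3408, East 9.3995, North 3.1269.
Lower quotas: Highland 4, West 10, Coastal 3, South 6, East 9, North 3 (sum 35, leaving 3 seats).
Remainders in descending order: Highland 0.9490, West 0.6350, Coastal 0.5489, East 0.3995, South 0.3408, North 0.1269.
The surplus seats go to Highland, West, Coastal.

Highland=5, West=11, Coastal=4, South=6, East=9, North=3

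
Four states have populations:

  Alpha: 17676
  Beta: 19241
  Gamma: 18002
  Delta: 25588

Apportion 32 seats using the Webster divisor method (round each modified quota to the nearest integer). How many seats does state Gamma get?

Standard divisor 80507/32 ≈ 2515.844; standard quotas: Alpha 7.026, Beta 7.648, Gamma 7.155, Delta 10.171.
Rounding to the nearest integer gives Alpha 7, Beta 8, Gamma 7, Delta 10 — total 32, matching the house size, so no adjustment is needed.
Gamma receives 7.

7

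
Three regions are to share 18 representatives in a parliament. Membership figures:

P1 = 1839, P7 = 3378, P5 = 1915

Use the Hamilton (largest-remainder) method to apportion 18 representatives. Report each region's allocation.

P1 5, P7 8, P5 5

Standard divisor: 7132 ÷ 18 ≈ 396.222.
Standard quotas: P1 4.641, P7 8.526, P5 4.833.
Lower quotas: P1 4, P7 8, P5 4 (sum 16, leaving 2 seats).
Remainders in descending order: P5 0.833, P1 0.641, P7 0.526.
Largest remainders: P5, P1 receive the extra seats.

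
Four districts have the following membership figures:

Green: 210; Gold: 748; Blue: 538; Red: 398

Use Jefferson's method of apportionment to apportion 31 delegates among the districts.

Green 3, Gold 13, Blue 9, Red 6

Standard divisor 1894/31 ≈ 61.097; standard quotas: Green 3.437, Gold 12.243, Blue 8.806, Red 6.514.
Rounding down gives 3, 12, 8, 6 = 29 seats, so the divisor must be adjusted.
With modified divisor 57.2: modified quotas Green 3.671, Gold 13.077, Blue 9.406, Red 6.958.
Rounding down: Green 3, Gold 13, Blue 9, Red 6 (total 31).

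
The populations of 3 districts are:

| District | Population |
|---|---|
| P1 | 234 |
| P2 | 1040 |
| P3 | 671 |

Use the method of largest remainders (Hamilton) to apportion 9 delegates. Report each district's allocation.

P1 1, P2 5, P3 3

The standard divisor is 1945/9 ≈ 216.111.
Standard quotas: P1 1.083, P2 4.812, P3 3.105.
Lower quotas: P1 1, P2 4, P3 3 (sum 8, leaving 1 seat).
Remainders in descending order: P2 0.812, P3 0.105, P1 0.083.
The surplus seat goes to P2.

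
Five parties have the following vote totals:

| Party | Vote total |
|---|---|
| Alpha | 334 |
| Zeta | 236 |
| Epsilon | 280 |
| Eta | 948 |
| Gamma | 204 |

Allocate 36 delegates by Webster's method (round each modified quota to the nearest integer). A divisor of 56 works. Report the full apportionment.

Alpha: 6, Zeta: 4, Epsilon: 5, Eta: 17, Gamma: 4

With modified divisor 56: modified quotas Alpha 5.964, Zeta 4.214, Epsilon 5.000, Eta 16.929, Gamma 3.643.
Rounding to the nearest integer: Alpha 6, Zeta 4, Epsilon 5, Eta 17, Gamma 4 (total 36).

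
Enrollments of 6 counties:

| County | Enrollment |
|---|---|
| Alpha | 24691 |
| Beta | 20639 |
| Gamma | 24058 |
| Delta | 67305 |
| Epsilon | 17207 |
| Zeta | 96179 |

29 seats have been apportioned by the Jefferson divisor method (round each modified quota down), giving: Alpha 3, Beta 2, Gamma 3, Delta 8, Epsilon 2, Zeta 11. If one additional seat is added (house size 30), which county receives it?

Priority for the next seat is population ÷ (current seats + 1).
Priorities: Alpha 6172.750, Beta 6879.667, Gamma 6014.500, Delta 7478.333, Epsilon 5735.667, Zeta 8014.917.
Highest priority: Zeta.

Zeta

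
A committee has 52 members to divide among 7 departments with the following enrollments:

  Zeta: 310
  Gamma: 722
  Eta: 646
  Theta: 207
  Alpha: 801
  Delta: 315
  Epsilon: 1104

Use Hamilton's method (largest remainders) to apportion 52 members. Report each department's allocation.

Standard divisor: 4105 ÷ 52 ≈ 78.942.
Standard quotas: Zeta 3.927, Gamma 9.146, Eta 8.183, Theta 2.622, Alpha 10.147, Delta 3.990, Epsilon 13.985.
Lower quotas: Zeta 3, Gamma 9, Eta 8, Theta 2, Alpha 10, Delta 3, Epsilon 13 (sum 48, leaving 4 seats).
Remainders in descending order: Delta 0.990, Epsilon 0.985, Zeta 0.927, Theta 0.622, Eta 0.183, Alpha 0.147, Gamma 0.146.
Largest remainders: Delta, Epsilon, Zeta, Theta receive the extra seats.

Zeta: 4, Gamma: 9, Eta: 8, Theta: 3, Alpha: 10, Delta: 4, Epsilon: 14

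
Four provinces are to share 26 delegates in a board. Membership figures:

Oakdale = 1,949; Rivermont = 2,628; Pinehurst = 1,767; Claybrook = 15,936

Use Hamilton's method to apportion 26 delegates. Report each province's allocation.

Oakdale 2, Rivermont 3, Pinehurst 2, Claybrook 19

Total 22280; standard divisor 22280/26 ≈ 856.923.
Standard quotas: Oakdale 2.2744, Rivermont 3.0668, Pinehurst 2.0620, Claybrook 18.5968.
Lower quotas: Oakdale 2, Rivermont 3, Pinehurst 2, Claybrook 18 (sum 25, leaving 1 seat).
Remainders in descending order: Claybrook 0.5968, Oakdale 0.2744, Rivermont 0.0668, Pinehurst 0.0620.
Largest remainder: Claybrook receives the extra seat.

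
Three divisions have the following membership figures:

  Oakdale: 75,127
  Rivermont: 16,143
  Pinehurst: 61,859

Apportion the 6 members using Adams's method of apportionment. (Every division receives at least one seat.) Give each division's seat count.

Standard divisor 153129/6 ≈ 25521.5; standard quotas: Oakdale 2.944, Rivermont 0.633, Pinehurst 2.424.
Rounding up gives 3, 1, 3 = 7 seats, so the divisor must be adjusted.
With modified divisor 34200: modified quotas Oakdale 2.197, Rivermont 0.472, Pinehurst 1.809.
Rounding up: Oakdale 3, Rivermont 1, Pinehurst 2 (total 6).

Oakdale 3, Rivermont 1, Pinehurst 2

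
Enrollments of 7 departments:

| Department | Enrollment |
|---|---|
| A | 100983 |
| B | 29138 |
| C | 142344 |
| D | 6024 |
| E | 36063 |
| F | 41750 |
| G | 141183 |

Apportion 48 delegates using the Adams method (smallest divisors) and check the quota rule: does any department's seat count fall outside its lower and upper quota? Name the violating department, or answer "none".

Standard quotas: A 9.743, B 2.811, C 13.734, D 0.581, E 3.480, F 4.028, G 13.622.
Adams allocation: A 10, B 3, C 13, D 1, E 4, F 4, G 13.
Every allocation lies between the lower and upper quota.

none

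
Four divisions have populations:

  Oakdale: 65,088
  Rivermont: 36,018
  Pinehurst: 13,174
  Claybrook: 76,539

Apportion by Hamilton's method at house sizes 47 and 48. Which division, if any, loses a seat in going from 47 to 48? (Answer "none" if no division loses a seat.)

none

At 47 seats: Oakdale 16, Rivermont 9, Pinehurst 3, Claybrook 19.
At 48 seats: Oakdale 17, Rivermont 9, Pinehurst 3, Claybrook 19.
No division's allocation decreased.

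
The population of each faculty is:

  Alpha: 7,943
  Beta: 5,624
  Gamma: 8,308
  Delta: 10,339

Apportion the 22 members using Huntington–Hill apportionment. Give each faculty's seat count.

With divisor 1484: modified quotas Alpha 5.352, Beta 3.790, Gamma 5.598, Delta 6.967.
Geometric-mean thresholds: Alpha √(5·6)=5.477, Beta √(3·4)=3.464, Gamma √(5·6)=5.477, Delta √(6·7)=6.481.
Each quota rounded against its threshold gives Alpha 5, Beta 4, Gamma 6, Delta 7 (total 22).

Alpha 5; Beta 4; Gamma 6; Delta 7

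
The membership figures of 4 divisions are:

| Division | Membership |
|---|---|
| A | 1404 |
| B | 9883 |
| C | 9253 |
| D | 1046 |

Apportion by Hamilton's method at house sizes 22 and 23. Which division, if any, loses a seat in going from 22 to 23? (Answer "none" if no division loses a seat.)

At 22 seats: A 2, B 10, C 9, D 1.
At 23 seats: A 1, B 11, C 10, D 1.
A drops from 2 to 1.

A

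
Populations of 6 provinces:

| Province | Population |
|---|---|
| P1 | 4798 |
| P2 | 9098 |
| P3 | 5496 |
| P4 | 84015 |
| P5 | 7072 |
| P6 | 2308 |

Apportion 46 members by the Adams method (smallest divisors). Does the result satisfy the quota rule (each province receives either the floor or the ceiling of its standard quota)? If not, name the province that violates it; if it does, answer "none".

Standard quotas: P1 1.957, P2 3.711, P3 2.242, P4 34.265, P5 2.884, P6 0.941.
Adams allocation: P1 2, P2 4, P3 3, P4 33, P5 3, P6 1.
P4 has quota 34.265 (lower 34, upper 35) but receives 33 — outside the quota interval.

P4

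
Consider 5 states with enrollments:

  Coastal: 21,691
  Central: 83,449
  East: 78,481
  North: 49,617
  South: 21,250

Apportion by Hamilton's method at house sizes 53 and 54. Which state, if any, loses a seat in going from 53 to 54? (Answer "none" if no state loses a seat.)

South

At 53 seats: Coastal 5, Central 17, East 16, North 10, South 5.
At 54 seats: Coastal 5, Central 18, East 17, North 10, South 4.
South drops from 5 to 4.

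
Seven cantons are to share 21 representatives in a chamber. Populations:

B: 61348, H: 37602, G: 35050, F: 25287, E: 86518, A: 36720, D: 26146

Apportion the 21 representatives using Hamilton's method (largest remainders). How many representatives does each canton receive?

The standard divisor is 308671/21 ≈ 14698.619.
Standard quotas: B 4.1737, H 2.5582, G 2.3846, F 1.7204, E 5.8861, A 2.4982, D 1.7788.
Lower quotas: B 4, H 2, G 2, F 1, E 5, A 2, D 1 (sum 17, leaving 4 seats).
Remainders in descending order: E 0.8861, D 0.7788, F 0.7204, H 0.5582, A 0.4982, G 0.3846, B 0.1737.
Largest remainders: E, D, F, H receive the extra seats.

B: 4; H: 3; G: 2; F: 2; E: 6; A: 2; D: 2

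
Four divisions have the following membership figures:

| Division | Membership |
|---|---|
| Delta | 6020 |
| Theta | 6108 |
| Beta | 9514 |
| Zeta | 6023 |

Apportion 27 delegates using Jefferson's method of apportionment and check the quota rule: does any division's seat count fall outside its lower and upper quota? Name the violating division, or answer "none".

Standard quotas: Delta 5.875, Theta 5.961, Beta 9.285, Zeta 5.878.
Jefferson allocation: Delta 6, Theta 6, Beta 9, Zeta 6.
Every allocation lies between the lower and upper quota.

none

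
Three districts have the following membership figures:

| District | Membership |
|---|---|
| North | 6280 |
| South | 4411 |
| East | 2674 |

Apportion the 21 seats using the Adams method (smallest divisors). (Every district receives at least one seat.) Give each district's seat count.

North 10, South 7, East 4

Standard divisor 13365/21 ≈ 636.429; standard quotas: North 9.868, South 6.931, East 4.202.
Rounding up gives 10, 7, 5 = 22 seats, so the divisor must be adjusted.
With modified divisor 680: modified quotas North 9.235, South 6.487, East 3.932.
Rounding up: North 10, South 7, East 4 (total 21).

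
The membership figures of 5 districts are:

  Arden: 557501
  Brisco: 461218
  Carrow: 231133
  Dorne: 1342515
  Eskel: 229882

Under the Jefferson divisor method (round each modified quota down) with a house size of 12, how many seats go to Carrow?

1

Standard divisor 2822249/12 ≈ 235187.417; standard quotas: Arden 2.370, Brisco 1.961, Carrow 0.983, Dorne 5.708, Eskel 0.977.
Rounding down gives 2, 1, 0, 5, 0 = 8 seats, so the divisor must be adjusted.
With modified divisor 207800: modified quotas Arden 2.683, Brisco 2.220, Carrow 1.112, Dorne 6.461, Eskel 1.106.
Rounding down: Arden 2, Brisco 2, Carrow 1, Dorne 6, Eskel 1 (total 12).
Carrow receives 1.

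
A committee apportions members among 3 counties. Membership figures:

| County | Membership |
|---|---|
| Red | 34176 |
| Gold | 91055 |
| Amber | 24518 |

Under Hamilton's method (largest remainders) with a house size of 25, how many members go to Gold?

15

Standard divisor: 149749 ÷ 25 ≈ 5989.96.
Standard quotas: Red 5.7055, Gold 15.2013, Amber 4.0932.
Lower quotas: Red 5, Gold 15, Amber 4 (sum 24, leaving 1 seat).
Remainders in descending order: Red 0.7055, Gold 0.2013, Amber 0.0932.
The surplus seat goes to Red.
Gold receives 15.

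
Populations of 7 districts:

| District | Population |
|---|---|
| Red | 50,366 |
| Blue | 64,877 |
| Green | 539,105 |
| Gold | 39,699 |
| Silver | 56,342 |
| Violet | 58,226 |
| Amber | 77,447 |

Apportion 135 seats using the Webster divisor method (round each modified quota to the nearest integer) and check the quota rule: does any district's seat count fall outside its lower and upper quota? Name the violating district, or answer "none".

Green

Standard quotas: Red 7.674, Blue 9.885, Green 82.138, Gold 6.049, Silver 8.584, Violet 8.871, Amber 11.800.
Webster allocation: Red 8, Blue 10, Green 81, Gold 6, Silver 9, Violet 9, Amber 12.
Green has quota 82.138 (lower 82, upper 83) but receives 81 — outside the quota interval.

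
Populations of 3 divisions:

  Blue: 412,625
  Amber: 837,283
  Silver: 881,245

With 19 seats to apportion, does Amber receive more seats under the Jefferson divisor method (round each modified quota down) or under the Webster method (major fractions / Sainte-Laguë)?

Jefferson: Blue 3, Amber 8, Silver 8.
Webster: Blue 4, Amber 7, Silver 8.
Amber gets 8 under Jefferson and 7 under Webster.

Jefferson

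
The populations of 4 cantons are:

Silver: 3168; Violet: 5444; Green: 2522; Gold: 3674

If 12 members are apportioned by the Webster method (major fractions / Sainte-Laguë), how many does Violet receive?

4

Standard divisor 14808/12 ≈ 1234; standard quotas: Silver 2.567, Violet 4.412, Green 2.044, Gold 2.977.
Rounding to the nearest integer gives Silver 3, Violet 4, Green 2, Gold 3 — total 12, matching the house size, so no adjustment is needed.
Violet receives 4.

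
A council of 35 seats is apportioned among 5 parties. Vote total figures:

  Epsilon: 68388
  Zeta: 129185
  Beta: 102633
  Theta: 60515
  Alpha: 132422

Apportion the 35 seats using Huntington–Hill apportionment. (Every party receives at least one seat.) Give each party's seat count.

Epsilon 5; Zeta 9; Beta 7; Theta 4; Alpha 10

With divisor 13837: modified quotas Epsilon 4.942, Zeta 9.336, Beta 7.417, Theta 4.373, Alpha 9.570.
Geometric-mean thresholds: Epsilon √(4·5)=4.472, Zeta √(9·10)=9.487, Beta √(7·8)=7.483, Theta √(4·5)=4.472, Alpha √(9·10)=9.487.
Each quota rounded against its threshold gives Epsilon 5, Zeta 9, Beta 7, Theta 4, Alpha 10 (total 35).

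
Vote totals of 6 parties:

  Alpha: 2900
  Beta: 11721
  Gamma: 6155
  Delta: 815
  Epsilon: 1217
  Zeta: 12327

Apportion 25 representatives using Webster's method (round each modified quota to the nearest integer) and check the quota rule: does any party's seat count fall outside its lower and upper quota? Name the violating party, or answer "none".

none

Standard quotas: Alpha 2.063, Beta 8.340, Gamma 4.380, Delta 0.580, Epsilon 0.866, Zeta 8.771.
Webster allocation: Alpha 2, Beta 8, Gamma 4, Delta 1, Epsilon 1, Zeta 9.
Every allocation lies between the lower and upper quota.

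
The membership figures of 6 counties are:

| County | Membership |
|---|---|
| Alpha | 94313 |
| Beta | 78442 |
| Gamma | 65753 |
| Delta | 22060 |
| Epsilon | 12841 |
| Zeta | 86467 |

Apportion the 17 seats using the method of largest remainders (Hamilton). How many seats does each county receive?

Alpha: 4, Beta: 4, Gamma: 3, Delta: 1, Epsilon: 1, Zeta: 4

Total 359876; standard divisor 359876/17 ≈ 21169.176.
Standard quotas: Alpha 4.4552, Beta 3.7055, Gamma 3.1061, Delta 1.0421, Epsilon 0.6066, Zeta 4.0846.
Lower quotas: Alpha 4, Beta 3, Gamma 3, Delta 1, Epsilon 0, Zeta 4 (sum 15, leaving 2 seats).
Remainders in descending order: Beta 0.7055, Epsilon 0.6066, Alpha 0.4552, Gamma 0.1061, Zeta 0.0846, Delta 0.0421.
The surplus seats go to Beta, Epsilon.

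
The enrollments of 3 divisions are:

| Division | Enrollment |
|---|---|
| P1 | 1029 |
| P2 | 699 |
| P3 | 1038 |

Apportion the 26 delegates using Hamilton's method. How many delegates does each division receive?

P1=10; P2=6; P3=10

Total 2766; standard divisor 2766/26 ≈ 106.385.
Standard quotas: P1 9.672, P2 6.570, P3 9.757.
Lower quotas: P1 9, P2 6, P3 9 (sum 24, leaving 2 seats).
Remainders in descending order: P3 0.757, P1 0.672, P2 0.570.
Largest remainders: P3, P1 receive the extra seats.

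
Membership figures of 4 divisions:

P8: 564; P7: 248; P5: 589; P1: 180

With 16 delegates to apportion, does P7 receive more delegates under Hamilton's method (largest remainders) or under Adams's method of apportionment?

Hamilton: P8 6, P7 2, P5 6, P1 2.
Adams: P8 5, P7 3, P5 6, P1 2.
P7 gets 2 under Hamilton and 3 under Adams.

Adams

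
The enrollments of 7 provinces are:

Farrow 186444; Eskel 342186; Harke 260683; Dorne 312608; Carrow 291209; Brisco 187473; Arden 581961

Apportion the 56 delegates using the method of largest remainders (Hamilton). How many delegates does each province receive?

Total 2162564; standard divisor 2162564/56 ≈ 38617.214.
Standard quotas: Farrow 4.8280, Eskel 8.8610, Harke 6.7504, Dorne 8.0950, Carrow 7.5409, Brisco 4.8546, Arden 15.0700.
Lower quotas: Farrow 4, Eskel 8, Harke 6, Dorne 8, Carrow 7, Brisco 4, Arden 15 (sum 52, leaving 4 seats).
Remainders in descending order: Eskel 0.8610, Brisco 0.8546, Farrow 0.8280, Harke 0.7504, Carrow 0.5409, Dorne 0.0950, Arden 0.0700.
The surplus seats go to Eskel, Brisco, Farrow, Harke.

Farrow 5, Eskel 9, Harke 7, Dorne 8, Carrow 7, Brisco 5, Arden 15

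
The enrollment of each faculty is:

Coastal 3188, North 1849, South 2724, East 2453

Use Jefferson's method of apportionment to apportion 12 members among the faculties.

Standard divisor 10214/12 ≈ 851.167; standard quotas: Coastal 3.745, North 2.172, South 3.200, East 2.882.
Rounding down gives 3, 2, 3, 2 = 10 seats, so the divisor must be adjusted.
With modified divisor 700: modified quotas Coastal 4.554, North 2.641, South 3.891, East 3.504.
Rounding down: Coastal 4, North 2, South 3, East 3 (total 12).

Coastal=4; North=2; South=3; East=3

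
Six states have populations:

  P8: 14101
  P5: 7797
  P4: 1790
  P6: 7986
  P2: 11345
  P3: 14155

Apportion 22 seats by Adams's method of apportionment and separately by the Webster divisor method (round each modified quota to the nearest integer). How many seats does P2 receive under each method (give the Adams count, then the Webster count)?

5 and 4

Adams: P8 5, P5 3, P4 1, P6 3, P2 5, P3 5.
Webster: P8 5, P5 3, P4 1, P6 3, P2 4, P3 6.
P2 gets 5 under Adams and 4 under Webster.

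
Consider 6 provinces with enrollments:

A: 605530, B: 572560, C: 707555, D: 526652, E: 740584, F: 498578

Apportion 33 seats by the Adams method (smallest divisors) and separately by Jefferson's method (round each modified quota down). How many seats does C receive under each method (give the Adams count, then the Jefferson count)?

6 and 7

Adams: A 5, B 5, C 6, D 5, E 7, F 5.
Jefferson: A 5, B 5, C 7, D 5, E 7, F 4.
C gets 6 under Adams and 7 under Jefferson.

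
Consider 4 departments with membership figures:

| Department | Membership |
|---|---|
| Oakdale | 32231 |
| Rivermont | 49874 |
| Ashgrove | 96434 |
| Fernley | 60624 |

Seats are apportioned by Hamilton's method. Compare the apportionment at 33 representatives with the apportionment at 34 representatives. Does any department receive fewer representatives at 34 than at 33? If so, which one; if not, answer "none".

At 33 seats: Oakdale 5, Rivermont 7, Ashgrove 13, Fernley 8.
At 34 seats: Oakdale 4, Rivermont 7, Ashgrove 14, Fernley 9.
Oakdale drops from 5 to 4.

Oakdale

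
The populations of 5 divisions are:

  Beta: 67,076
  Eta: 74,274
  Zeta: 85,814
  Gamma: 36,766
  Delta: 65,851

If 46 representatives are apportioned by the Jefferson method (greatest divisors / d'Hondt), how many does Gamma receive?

5

Standard divisor 329781/46 ≈ 7169.152; standard quotas: Beta 9.356, Eta 10.360, Zeta 11.970, Gamma 5.128, Delta 9.185.
Rounding down gives 9, 10, 11, 5, 9 = 44 seats, so the divisor must be adjusted.
With modified divisor 6730: modified quotas Beta 9.967, Eta 11.036, Zeta 12.751, Gamma 5.463, Delta 9.785.
Rounding down: Beta 9, Eta 11, Zeta 12, Gamma 5, Delta 9 (total 46).
Gamma receives 5.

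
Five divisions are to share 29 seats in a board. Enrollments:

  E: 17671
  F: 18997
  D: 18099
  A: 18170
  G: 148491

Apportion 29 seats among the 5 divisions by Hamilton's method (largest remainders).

Standard divisor: 221428 ÷ 29 ≈ 7635.448.
Standard quotas: E 2.3143, F 2.4880, D 2.3704, A 2.3797, G 19.4476.
Lower quotas: E 2, F 2, D 2, A 2, G 19 (sum 27, leaving 2 seats).
Remainders in descending order: F 0.4880, G 0.4476, A 0.3797, D 0.3704, E 0.3143.
Largest remainders: F, G receive the extra seats.

E=2, F=3, D=2, A=2, G=20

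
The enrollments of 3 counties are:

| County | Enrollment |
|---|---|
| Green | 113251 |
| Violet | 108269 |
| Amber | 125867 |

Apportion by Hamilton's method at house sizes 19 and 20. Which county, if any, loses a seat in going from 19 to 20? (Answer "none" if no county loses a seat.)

none

At 19 seats: Green 6, Violet 6, Amber 7.
At 20 seats: Green 7, Violet 6, Amber 7.
No county's allocation decreased.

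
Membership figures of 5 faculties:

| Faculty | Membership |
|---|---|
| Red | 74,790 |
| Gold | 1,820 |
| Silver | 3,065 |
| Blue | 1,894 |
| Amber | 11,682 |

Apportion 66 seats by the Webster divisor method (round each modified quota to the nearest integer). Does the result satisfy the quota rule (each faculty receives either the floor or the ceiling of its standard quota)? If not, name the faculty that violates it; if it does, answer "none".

Standard quotas: Red 52.934, Gold 1.288, Silver 2.169, Blue 1.341, Amber 8.268.
Webster allocation: Red 54, Gold 1, Silver 2, Blue 1, Amber 8.
Red has quota 52.934 (lower 52, upper 53) but receives 54 — outside the quota interval.

Red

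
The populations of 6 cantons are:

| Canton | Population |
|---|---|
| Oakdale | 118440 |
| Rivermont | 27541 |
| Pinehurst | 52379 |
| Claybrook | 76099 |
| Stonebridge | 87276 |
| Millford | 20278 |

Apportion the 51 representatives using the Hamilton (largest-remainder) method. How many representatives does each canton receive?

The standard divisor is 382013/51 ≈ 7490.451.
Standard quotas: Oakdale 15.8121, Rivermont 3.6768, Pinehurst 6.9928, Claybrook 10.1595, Stonebridge 11.6516, Millford 2.7072.
Lower quotas: Oakdale 15, Rivermont 3, Pinehurst 6, Claybrook 10, Stonebridge 11, Millford 2 (sum 47, leaving 4 seats).
Remainders in descending order: Pinehurst 0.9928, Oakdale 0.8121, Millford 0.7072, Rivermont 0.6768, Stonebridge 0.6516, Claybrook 0.1595.
Largest remainders: Pinehurst, Oakdale, Millford, Rivermont receive the extra seats.

Oakdale 16; Rivermont 4; Pinehurst 7; Claybrook 10; Stonebridge 11; Millford 3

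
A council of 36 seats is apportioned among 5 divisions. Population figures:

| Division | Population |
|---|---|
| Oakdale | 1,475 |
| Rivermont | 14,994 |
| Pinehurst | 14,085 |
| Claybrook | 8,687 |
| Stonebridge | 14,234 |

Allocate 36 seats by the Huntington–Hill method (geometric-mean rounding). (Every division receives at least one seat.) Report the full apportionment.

Oakdale=1; Rivermont=10; Pinehurst=9; Claybrook=6; Stonebridge=10

With divisor 1493: modified quotas Oakdale 0.988, Rivermont 10.043, Pinehurst 9.434, Claybrook 5.818, Stonebridge 9.534.
Geometric-mean thresholds: Oakdale (min 1), Rivermont √(10·11)=10.488, Pinehurst √(9·10)=9.487, Claybrook √(5·6)=5.477, Stonebridge √(9·10)=9.487.
Each quota rounded against its threshold gives Oakdale 1, Rivermont 10, Pinehurst 9, Claybrook 6, Stonebridge 10 (total 36).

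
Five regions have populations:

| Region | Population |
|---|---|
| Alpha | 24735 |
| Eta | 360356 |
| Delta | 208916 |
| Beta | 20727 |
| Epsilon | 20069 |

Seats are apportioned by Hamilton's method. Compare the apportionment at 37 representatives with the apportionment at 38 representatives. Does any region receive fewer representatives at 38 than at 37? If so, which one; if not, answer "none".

At 37 seats: Alpha 2, Eta 21, Delta 12, Beta 1, Epsilon 1.
At 38 seats: Alpha 1, Eta 22, Delta 13, Beta 1, Epsilon 1.
Alpha drops from 2 to 1.

Alpha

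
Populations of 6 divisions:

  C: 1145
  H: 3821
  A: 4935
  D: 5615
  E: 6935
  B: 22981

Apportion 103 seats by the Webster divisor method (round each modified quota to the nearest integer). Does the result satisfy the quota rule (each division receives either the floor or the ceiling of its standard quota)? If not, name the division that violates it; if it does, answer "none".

B

Standard quotas: C 2.596, H 8.663, A 11.188, D 12.730, E 15.723, B 52.101.
Webster allocation: C 3, H 9, A 11, D 13, E 16, B 51.
B has quota 52.101 (lower 52, upper 53) but receives 51 — outside the quota interval.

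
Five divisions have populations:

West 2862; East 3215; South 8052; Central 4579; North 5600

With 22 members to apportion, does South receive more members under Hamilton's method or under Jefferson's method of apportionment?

Jefferson

Hamilton: West 3, East 3, South 7, Central 4, North 5.
Jefferson: West 2, East 3, South 8, Central 4, North 5.
South gets 7 under Hamilton and 8 under Jefferson.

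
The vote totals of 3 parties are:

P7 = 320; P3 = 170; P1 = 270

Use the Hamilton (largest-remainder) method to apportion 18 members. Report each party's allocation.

Total 760; standard divisor 760/18 ≈ 42.222.
Standard quotas: P7 7.579, P3 4.026, P1 6.395.
Lower quotas: P7 7, P3 4, P1 6 (sum 17, leaving 1 seat).
Remainders in descending order: P7 0.579, P1 0.395, P3 0.026.
Largest remainder: P7 receives the extra seat.

P7 8, P3 4, P1 6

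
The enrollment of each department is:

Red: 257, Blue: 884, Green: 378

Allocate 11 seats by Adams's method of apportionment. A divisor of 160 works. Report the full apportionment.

With modified divisor 160: modified quotas Red 1.606, Blue 5.525, Green 2.362.
Rounding up: Red 2, Blue 6, Green 3 (total 11).

Red=2, Blue=6, Green=3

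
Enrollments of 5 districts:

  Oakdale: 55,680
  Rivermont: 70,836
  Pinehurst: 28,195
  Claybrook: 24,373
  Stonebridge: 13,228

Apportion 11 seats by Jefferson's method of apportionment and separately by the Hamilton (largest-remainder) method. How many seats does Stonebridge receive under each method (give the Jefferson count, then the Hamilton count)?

0 and 1

Jefferson: Oakdale 3, Rivermont 5, Pinehurst 2, Claybrook 1, Stonebridge 0.
Hamilton: Oakdale 3, Rivermont 4, Pinehurst 2, Claybrook 1, Stonebridge 1.
Stonebridge gets 0 under Jefferson and 1 under Hamilton.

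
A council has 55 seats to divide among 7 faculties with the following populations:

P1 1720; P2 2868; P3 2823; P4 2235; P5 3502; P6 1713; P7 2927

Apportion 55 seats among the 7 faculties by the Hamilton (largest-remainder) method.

P1 5, P2 9, P3 9, P4 7, P5 11, P6 5, P7 9

Total 17788; standard divisor 17788/55 ≈ 323.418.
Standard quotas: P1 5.318, P2 8.868, P3 8.729, P4 6.911, P5 10.828, P6 5.297, P7 9.050.
Lower quotas: P1 5, P2 8, P3 8, P4 6, P5 10, P6 5, P7 9 (sum 51, leaving 4 seats).
Remainders in descending order: P4 0.911, P2 0.868, P5 0.828, P3 0.729, P1 0.318, P6 0.297, P7 0.050.
The surplus seats go to P4, P2, P5, P3.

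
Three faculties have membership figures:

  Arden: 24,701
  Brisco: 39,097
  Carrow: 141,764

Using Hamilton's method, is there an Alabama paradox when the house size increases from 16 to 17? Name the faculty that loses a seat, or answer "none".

At 16 seats: Arden 2, Brisco 3, Carrow 11.
At 17 seats: Arden 2, Brisco 3, Carrow 12.
No faculty's allocation decreased.

none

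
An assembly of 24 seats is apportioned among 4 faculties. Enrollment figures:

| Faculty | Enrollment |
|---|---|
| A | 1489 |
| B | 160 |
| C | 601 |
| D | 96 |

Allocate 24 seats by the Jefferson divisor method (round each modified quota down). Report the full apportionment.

A 16, B 1, C 6, D 1

Standard divisor 2346/24 ≈ 97.75; standard quotas: A 15.233, B 1.637, C 6.148, D 0.982.
Rounding down gives 15, 1, 6, 0 = 22 seats, so the divisor must be adjusted.
With modified divisor 90: modified quotas A 16.544, B 1.778, C 6.678, D 1.067.
Rounding down: A 16, B 1, C 6, D 1 (total 24).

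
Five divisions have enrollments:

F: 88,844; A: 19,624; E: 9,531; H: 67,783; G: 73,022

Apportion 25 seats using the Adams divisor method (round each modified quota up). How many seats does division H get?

7

Standard divisor 258804/25 ≈ 10352.16; standard quotas: F 8.582, A 1.896, E 0.921, H 6.548, G 7.054.
Rounding up gives 9, 2, 1, 7, 8 = 27 seats, so the divisor must be adjusted.
With modified divisor 11200: modified quotas F 7.933, A 1.752, E 0.851, H 6.052, G 6.520.
Rounding up: F 8, A 2, E 1, H 7, G 7 (total 25).
H receives 7.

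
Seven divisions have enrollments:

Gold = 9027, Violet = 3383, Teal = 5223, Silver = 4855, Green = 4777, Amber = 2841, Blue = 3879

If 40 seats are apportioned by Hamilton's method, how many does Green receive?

The standard divisor is 33985/40 ≈ 849.625.
Standard quotas: Gold 10.6247, Violet 3.9818, Teal 6.1474, Silver 5.7143, Green 5.6225, Amber 3.3438, Blue 4.5655.
Lower quotas: Gold 10, Violet 3, Teal 6, Silver 5, Green 5, Amber 3, Blue 4 (sum 36, leaving 4 seats).
Remainders in descending order: Violet 0.9818, Silver 0.7143, Gold 0.6247, Green 0.6225, Blue 0.5655, Amber 0.3438, Teal 0.1474.
Largest remainders: Violet, Silver, Gold, Green receive the extra seats.
Green receives 6.

6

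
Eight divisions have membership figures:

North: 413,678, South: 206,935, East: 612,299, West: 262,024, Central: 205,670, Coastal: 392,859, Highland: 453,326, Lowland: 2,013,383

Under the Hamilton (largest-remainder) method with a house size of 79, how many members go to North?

7

Standard divisor: 4560174 ÷ 79 ≈ 57723.722.
Standard quotas: North 7.1665, South 3.5849, East 10.6074, West 4.5393, Central 3.5630, Coastal 6.8059, Highland 7.8534, Lowland 34.8796.
Lower quotas: North 7, South 3, East 10, West 4, Central 3, Coastal 6, Highland 7, Lowland 34 (sum 74, leaving 5 seats).
Remainders in descending order: Lowland 0.8796, Highland 0.8534, Coastal 0.8059, East 0.6074, South 0.5849, Central 0.5630, West 0.5393, North 0.1665.
The surplus seats go to Lowland, Highland, Coastal, East, South.
North receives 7.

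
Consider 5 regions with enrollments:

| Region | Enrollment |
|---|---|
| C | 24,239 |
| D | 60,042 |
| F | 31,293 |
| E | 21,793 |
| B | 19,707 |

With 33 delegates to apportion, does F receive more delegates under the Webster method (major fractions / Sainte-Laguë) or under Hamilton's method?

Webster: C 5, D 12, F 7, E 5, B 4.
Hamilton: C 5, D 13, F 6, E 5, B 4.
F gets 7 under Webster and 6 under Hamilton.

Webster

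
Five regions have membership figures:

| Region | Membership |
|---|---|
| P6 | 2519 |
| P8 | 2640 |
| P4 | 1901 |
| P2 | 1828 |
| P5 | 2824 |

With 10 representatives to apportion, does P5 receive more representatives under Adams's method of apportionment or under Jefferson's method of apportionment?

Jefferson

Adams: P6 2, P8 2, P4 2, P2 2, P5 2.
Jefferson: P6 2, P8 2, P4 2, P2 1, P5 3.
P5 gets 2 under Adams and 3 under Jefferson.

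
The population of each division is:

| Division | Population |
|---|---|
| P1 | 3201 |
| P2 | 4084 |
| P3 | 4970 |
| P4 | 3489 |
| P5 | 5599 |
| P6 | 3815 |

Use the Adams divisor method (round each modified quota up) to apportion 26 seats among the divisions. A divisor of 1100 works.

P1 3, P2 4, P3 5, P4 4, P5 6, P6 4

With modified divisor 1100: modified quotas P1 2.910, P2 3.713, P3 4.518, P4 3.172, P5 5.090, P6 3.468.
Rounding up: P1 3, P2 4, P3 5, P4 4, P5 6, P6 4 (total 26).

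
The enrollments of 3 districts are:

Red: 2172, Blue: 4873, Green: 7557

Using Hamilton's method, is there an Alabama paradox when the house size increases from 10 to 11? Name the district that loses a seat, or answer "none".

At 10 seats: Red 2, Blue 3, Green 5.
At 11 seats: Red 1, Blue 4, Green 6.
Red drops from 2 to 1.

Red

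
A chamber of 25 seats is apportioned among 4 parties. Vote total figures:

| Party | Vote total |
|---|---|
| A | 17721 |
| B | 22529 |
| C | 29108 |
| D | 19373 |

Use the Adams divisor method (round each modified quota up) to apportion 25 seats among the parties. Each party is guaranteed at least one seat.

A 5, B 6, C 8, D 6

Standard divisor 88731/25 ≈ 3549.24; standard quotas: A 4.993, B 6.348, C 8.201, D 5.458.
Rounding up gives 5, 7, 9, 6 = 27 seats, so the divisor must be adjusted.
With modified divisor 3800: modified quotas A 4.663, B 5.929, C 7.660, D 5.098.
Rounding up: A 5, B 6, C 8, D 6 (total 25).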